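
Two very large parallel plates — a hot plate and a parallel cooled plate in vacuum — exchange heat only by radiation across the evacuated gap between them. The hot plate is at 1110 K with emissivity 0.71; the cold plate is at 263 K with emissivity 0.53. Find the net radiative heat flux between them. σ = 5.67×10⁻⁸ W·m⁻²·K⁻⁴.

For two infinite grey parallel plates, q = σ(T₁⁴ − T₂⁴)/(1/ε₁ + 1/ε₂ − 1).
T₁⁴ − T₂⁴ = 1.518×10¹² − 4.784×10⁹ = 1.513×10¹² K⁴.
1/ε₁ + 1/ε₂ − 1 = 1.408 + 1.887 − 1 = 2.295.
q = 5.67×10⁻⁸ × 1.513×10¹² / 2.295.

q ≈ 37400 W/m²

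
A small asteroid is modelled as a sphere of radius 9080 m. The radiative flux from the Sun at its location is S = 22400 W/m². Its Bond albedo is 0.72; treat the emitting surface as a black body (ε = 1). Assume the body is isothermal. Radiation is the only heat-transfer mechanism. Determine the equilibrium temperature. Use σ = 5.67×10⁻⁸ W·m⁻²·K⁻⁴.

At equilibrium, absorbed power = emitted power.
Absorbing cross-section = πr² = 2.590×10⁸ m²; emitting surface = 4πr² = 1.036×10⁹ m² (ratio 4).
(1−a)S·A_cross = εσ·A_surf·T⁴  ⇒  T⁴ = (1−a)S/(4σ).
T⁴ = 0.280·22400/(4·5.67×10⁻⁸) = 2.765×10¹⁰ K⁴.
T = (2.765×10¹⁰)^(1/4).

T ≈ 408 K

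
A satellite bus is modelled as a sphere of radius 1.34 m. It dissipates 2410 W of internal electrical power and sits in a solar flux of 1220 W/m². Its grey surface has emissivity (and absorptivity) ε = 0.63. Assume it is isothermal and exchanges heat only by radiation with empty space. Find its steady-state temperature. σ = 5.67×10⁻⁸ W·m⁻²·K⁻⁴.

T ≈ 302 K

At steady state, absorbed solar power + internal power = radiated power.
Absorbed: α·S·A_cross = 0.63·1220·5.641 = 4336 W (cross-section πr²).
Total input = 4336 + 2410 = 6746 W.
Radiated: εσ·A_surf·T⁴ with A_surf = 4πr² = 22.56 m².
T⁴ = 6746/(0.63·5.67×10⁻⁸·22.56) = 8.369×10⁹ K⁴.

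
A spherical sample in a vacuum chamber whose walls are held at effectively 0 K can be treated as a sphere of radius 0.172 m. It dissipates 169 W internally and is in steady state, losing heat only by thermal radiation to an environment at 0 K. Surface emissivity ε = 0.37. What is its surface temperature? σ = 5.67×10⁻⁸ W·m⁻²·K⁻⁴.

T ≈ 384 K

Steady state: internal power = radiated power, P = εσA T⁴.
Radiating area A = 4πr² = 0.3718 m².
T⁴ = P/(εσA) = 169/(0.37·5.67×10⁻⁸·0.3718) = 2.167×10¹⁰ K⁴.
T = (2.167×10¹⁰)^(1/4).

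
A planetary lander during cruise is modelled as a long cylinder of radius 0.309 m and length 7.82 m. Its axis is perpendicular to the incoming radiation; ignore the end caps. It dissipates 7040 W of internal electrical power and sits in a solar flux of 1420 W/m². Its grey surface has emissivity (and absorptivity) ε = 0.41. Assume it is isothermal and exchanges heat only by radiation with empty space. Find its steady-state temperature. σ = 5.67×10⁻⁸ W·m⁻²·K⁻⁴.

T ≈ 409 K

At steady state, absorbed solar power + internal power = radiated power.
Absorbed: α·S·A_cross = 0.41·1420·4.833 = 2814 W (cross-section 2rL).
Total input = 2814 + 7040 = 9854 W.
Radiated: εσ·A_surf·T⁴ with A_surf = 2πrL = 15.18 m².
T⁴ = 9854/(0.41·5.67×10⁻⁸·15.18) = 2.792×10¹⁰ K⁴.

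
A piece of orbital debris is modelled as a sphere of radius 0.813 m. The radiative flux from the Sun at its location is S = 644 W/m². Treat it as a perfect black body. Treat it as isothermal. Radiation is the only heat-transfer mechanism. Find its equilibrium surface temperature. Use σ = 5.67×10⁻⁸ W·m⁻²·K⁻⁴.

At equilibrium, absorbed power = emitted power.
Absorbing cross-section = πr² = 2.076 m²; emitting surface = 4πr² = 8.306 m² (ratio 4).
S·A_cross = εσ·A_surf·T⁴  ⇒  T⁴ = S/(4σ).
T⁴ = 1.00·644/(4·5.67×10⁻⁸) = 2.840×10⁹ K⁴.
T = (2.840×10⁹)^(1/4).

T ≈ 231 K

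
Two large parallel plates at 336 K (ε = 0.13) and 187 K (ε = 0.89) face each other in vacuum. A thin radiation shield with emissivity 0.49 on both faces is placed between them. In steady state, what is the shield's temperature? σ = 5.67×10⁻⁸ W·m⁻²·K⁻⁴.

In steady state the net flux on the hot side equals that on the cold side.
σ(T₁⁴−T_s⁴)/D₁ = σ(T_s⁴−T₂⁴)/D₂, with D₁ = 1/ε₁+1/ε_s−1 = 8.733, D₂ = 1/ε_s+1/ε₂−1 = 2.164.
Solve for T_s⁴: T_s⁴ = (D₂·T₁⁴ + D₁·T₂⁴)/(D₁+D₂) = 3.511×10⁹ K⁴.

T_s ≈ 243 K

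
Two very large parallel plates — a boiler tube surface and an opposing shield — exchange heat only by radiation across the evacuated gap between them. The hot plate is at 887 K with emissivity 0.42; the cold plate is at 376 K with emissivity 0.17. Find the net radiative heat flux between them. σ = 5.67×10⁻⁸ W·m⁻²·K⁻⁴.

For two infinite grey parallel plates, q = σ(T₁⁴ − T₂⁴)/(1/ε₁ + 1/ε₂ − 1).
T₁⁴ − T₂⁴ = 6.190×10¹¹ − 1.999×10¹⁰ = 5.990×10¹¹ K⁴.
1/ε₁ + 1/ε₂ − 1 = 2.381 + 5.882 − 1 = 7.263.
q = 5.67×10⁻⁸ × 5.990×10¹¹ / 7.263.

q ≈ 4680 W/m²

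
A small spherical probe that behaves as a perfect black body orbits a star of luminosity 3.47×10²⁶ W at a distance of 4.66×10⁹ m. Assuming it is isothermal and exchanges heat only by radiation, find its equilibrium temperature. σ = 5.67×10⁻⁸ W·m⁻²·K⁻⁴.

First find the stellar flux at distance d: S = L/(4πd²) = 3.47×10²⁶/(4π·(4.66×10⁹)²) = 1.272×10⁶ W/m².
For an isothermal sphere, absorbed (1−a)S·πr² = emitted σ·4πr²·T⁴, so T⁴ = (1−a)S/(4σ).
T⁴ = 1.00·1.272×10⁶/(4·5.67×10⁻⁸) = 5.607×10¹² K⁴.

T ≈ 1540 K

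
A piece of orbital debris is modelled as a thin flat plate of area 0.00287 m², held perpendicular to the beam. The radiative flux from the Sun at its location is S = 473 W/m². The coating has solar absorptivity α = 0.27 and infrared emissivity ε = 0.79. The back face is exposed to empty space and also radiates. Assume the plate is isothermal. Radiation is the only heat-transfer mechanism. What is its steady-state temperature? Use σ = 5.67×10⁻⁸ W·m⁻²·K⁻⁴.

T ≈ 194 K

At equilibrium, absorbed power = emitted power.
Absorbing cross-section = A = 0.002870 m²; emitting surface = 2A = 0.005740 m² (ratio 2).
αS·A_cross = εσ·A_surf·T⁴  ⇒  T⁴ = αS/(ε·2σ).
T⁴ = 0.270·473/(0.79·2·5.67×10⁻⁸) = 1.426×10⁹ K⁴.
T = (1.426×10⁹)^(1/4).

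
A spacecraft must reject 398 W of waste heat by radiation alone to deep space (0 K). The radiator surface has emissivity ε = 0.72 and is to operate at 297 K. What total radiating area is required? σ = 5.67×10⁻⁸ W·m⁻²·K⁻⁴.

A ≈ 1.25 m²

P = εσA T⁴ ⇒ A = P/(εσT⁴).
T⁴ = 7.781×10⁹ K⁴.
A = 398/(0.72 × 5.67×10⁻⁸ × 7.781×10⁹).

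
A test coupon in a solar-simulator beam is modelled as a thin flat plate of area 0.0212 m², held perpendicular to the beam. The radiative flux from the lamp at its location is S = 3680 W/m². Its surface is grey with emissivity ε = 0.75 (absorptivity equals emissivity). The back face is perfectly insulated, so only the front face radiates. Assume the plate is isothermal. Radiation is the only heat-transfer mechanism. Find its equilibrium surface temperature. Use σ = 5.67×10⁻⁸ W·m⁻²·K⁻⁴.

At equilibrium, absorbed power = emitted power.
Absorbing cross-section = A = 0.02120 m²; emitting surface = A = 0.02120 m² (ratio 1).
εS·A_cross = εσ·A_surf·T⁴  ⇒  T⁴ = S/(1σ)   (ε cancels).
T⁴ = 3680/(1·5.67×10⁻⁸) = 6.490×10¹⁰ K⁴.
T = (6.490×10¹⁰)^(1/4).

T ≈ 505 K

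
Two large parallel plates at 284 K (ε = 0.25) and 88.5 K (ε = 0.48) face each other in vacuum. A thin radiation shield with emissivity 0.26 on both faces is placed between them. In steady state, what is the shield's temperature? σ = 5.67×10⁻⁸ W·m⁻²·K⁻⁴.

In steady state the net flux on the hot side equals that on the cold side.
σ(T₁⁴−T_s⁴)/D₁ = σ(T_s⁴−T₂⁴)/D₂, with D₁ = 1/ε₁+1/ε_s−1 = 6.846, D₂ = 1/ε_s+1/ε₂−1 = 4.929.
Solve for T_s⁴: T_s⁴ = (D₂·T₁⁴ + D₁·T₂⁴)/(D₁+D₂) = 2.759×10⁹ K⁴.

T_s ≈ 229 K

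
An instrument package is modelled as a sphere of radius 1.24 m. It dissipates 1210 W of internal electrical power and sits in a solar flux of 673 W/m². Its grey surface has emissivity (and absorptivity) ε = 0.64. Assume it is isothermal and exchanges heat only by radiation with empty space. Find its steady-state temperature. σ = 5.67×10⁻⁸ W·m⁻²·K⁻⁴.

At steady state, absorbed solar power + internal power = radiated power.
Absorbed: α·S·A_cross = 0.64·673·4.831 = 2081 W (cross-section πr²).
Total input = 2081 + 1210 = 3291 W.
Radiated: εσ·A_surf·T⁴ with A_surf = 4πr² = 19.32 m².
T⁴ = 3291/(0.64·5.67×10⁻⁸·19.32) = 4.693×10⁹ K⁴.

T ≈ 262 K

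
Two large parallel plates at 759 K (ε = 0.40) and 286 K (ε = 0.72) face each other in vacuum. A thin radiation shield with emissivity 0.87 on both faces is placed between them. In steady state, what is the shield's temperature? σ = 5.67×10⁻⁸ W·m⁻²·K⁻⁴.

T_s ≈ 596 K

In steady state the net flux on the hot side equals that on the cold side.
σ(T₁⁴−T_s⁴)/D₁ = σ(T_s⁴−T₂⁴)/D₂, with D₁ = 1/ε₁+1/ε_s−1 = 2.649, D₂ = 1/ε_s+1/ε₂−1 = 1.538.
Solve for T_s⁴: T_s⁴ = (D₂·T₁⁴ + D₁·T₂⁴)/(D₁+D₂) = 1.261×10¹¹ K⁴.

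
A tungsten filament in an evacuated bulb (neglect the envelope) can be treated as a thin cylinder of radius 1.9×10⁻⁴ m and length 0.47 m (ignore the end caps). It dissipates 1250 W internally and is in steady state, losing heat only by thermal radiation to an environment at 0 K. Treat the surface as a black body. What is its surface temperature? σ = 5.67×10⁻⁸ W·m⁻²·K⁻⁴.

T ≈ 2500 K

Steady state: internal power = radiated power, P = εσA T⁴.
Radiating area A = 2πrL = 5.611×10⁻⁴ m².
T⁴ = P/(εσA) = 1250/(1.0·5.67×10⁻⁸·5.611×10⁻⁴) = 3.929×10¹³ K⁴.
T = (3.929×10¹³)^(1/4).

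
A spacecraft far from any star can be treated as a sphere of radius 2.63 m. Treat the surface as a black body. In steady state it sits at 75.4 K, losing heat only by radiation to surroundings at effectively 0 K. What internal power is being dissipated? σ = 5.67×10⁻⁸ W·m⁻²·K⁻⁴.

Steady state: P = εσA T⁴.
A = 4πr² = 86.92 m²; T⁴ = (75.4)⁴ = 3.232×10⁷ K⁴.
P = 1.0 × 5.67×10⁻⁸ × 86.92 × 3.232×10⁷.

P ≈ 159 W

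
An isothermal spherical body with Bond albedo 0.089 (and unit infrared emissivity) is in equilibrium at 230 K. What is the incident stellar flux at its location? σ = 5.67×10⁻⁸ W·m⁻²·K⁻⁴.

S ≈ 697 W/m²

(1−a)S·πr² = σ·4πr²·T⁴ ⇒ S = 4σT⁴/(1−a).
S = 4·5.67×10⁻⁸·2.798×10⁹/0.911.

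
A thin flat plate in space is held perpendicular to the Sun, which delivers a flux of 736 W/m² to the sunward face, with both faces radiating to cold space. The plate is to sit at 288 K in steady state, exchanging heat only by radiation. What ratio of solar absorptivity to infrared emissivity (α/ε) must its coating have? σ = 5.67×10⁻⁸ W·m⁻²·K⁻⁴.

α/ε ≈ 1.06

Balance: αS·A = εσ·2A·T⁴ ⇒ α/ε = 2σT⁴/S.
α/ε = 2·5.67×10⁻⁸·(288)⁴/736 = 2·5.67×10⁻⁸·6.880×10⁹/736.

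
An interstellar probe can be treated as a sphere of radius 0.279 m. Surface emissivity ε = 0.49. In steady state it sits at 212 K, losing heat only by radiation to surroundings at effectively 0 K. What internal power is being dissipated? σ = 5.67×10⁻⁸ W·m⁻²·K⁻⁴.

Steady state: P = εσA T⁴.
A = 4πr² = 0.9782 m²; T⁴ = (212)⁴ = 2.020×10⁹ K⁴.
P = 0.49 × 5.67×10⁻⁸ × 0.9782 × 2.020×10⁹.

P ≈ 54.9 W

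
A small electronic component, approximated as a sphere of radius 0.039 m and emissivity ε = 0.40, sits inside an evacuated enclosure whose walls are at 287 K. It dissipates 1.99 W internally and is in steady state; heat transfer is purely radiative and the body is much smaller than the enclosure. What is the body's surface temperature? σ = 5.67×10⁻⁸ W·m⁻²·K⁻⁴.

T ≈ 327 K

For a small grey body in a large enclosure, net radiated power = εσA(T⁴ − T_w⁴).
Steady state: P = εσA(T⁴ − T_w⁴) with A = 4πr² = 0.01911 m².
T⁴ = P/(εσA) + T_w⁴ = 1.99/(0.40·5.67×10⁻⁸·0.01911) + (287)⁴
    = 4.591×10⁹ + 6.785×10⁹ = 1.138×10¹⁰ K⁴.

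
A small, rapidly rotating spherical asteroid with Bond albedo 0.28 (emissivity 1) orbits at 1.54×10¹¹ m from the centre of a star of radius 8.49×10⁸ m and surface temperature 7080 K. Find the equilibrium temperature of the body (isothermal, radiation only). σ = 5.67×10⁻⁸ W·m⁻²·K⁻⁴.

T ≈ 342 K

The star's surface emits σT_*⁴; at distance d the flux is S = σT_*⁴(R_*/d)².
S = 5.67×10⁻⁸·(7080)⁴·(8.49×10⁸/1.54×10¹¹)² = 4330 W/m².
For an isothermal sphere T⁴ = (1−a)S/(4σ) = 1.375×10¹⁰ K⁴.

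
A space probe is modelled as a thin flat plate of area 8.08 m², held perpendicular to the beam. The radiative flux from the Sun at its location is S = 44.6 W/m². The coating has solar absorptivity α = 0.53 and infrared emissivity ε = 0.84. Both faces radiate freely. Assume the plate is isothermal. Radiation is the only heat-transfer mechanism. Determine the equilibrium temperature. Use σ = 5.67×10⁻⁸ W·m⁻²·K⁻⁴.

At equilibrium, absorbed power = emitted power.
Absorbing cross-section = A = 8.080 m²; emitting surface = 2A = 16.16 m² (ratio 2).
αS·A_cross = εσ·A_surf·T⁴  ⇒  T⁴ = αS/(ε·2σ).
T⁴ = 0.530·44.6/(0.84·2·5.67×10⁻⁸) = 2.482×10⁸ K⁴.
T = (2.482×10⁸)^(1/4).

T ≈ 126 K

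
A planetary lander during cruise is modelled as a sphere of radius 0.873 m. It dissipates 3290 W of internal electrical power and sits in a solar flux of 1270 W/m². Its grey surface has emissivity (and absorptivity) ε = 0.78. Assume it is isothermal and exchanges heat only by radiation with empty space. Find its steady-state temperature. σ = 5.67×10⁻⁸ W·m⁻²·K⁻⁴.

At steady state, absorbed solar power + internal power = radiated power.
Absorbed: α·S·A_cross = 0.78·1270·2.394 = 2372 W (cross-section πr²).
Total input = 2372 + 3290 = 5662 W.
Radiated: εσ·A_surf·T⁴ with A_surf = 4πr² = 9.577 m².
T⁴ = 5662/(0.78·5.67×10⁻⁸·9.577) = 1.337×10¹⁰ K⁴.

T ≈ 340 K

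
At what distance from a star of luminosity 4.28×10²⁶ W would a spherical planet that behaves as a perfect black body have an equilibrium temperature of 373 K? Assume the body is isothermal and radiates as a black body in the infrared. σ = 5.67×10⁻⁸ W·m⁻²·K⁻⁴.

d ≈ 8.81×10¹⁰ m

For an isothermal black-emitting sphere, (1−a)S·πr² = σ·4πr²·T⁴ ⇒ S = 4σT⁴/(1−a).
S = 4·5.67×10⁻⁸·(373)⁴/1.00 = 4390 W/m².
Flux falls as S = L/(4πd²), so d = √(L/(4πS)) = √(4.28×10²⁶/(4π·4390)).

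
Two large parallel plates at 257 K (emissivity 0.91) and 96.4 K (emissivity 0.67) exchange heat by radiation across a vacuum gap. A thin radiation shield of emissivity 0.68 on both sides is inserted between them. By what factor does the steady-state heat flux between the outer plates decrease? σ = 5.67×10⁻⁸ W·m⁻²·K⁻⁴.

factor ≈ 2.22

Without shield: q₀ = σΔ(T⁴)/(1/ε₁+1/ε₂−1) with denominator 1.591.
With shield the two gaps are in series; the resistances add: (1/ε₁+1/ε_s−1)+(1/ε_s+1/ε₂−1) = 1.569+1.963 = 3.533.
Heat-flux ratio q₀/q = 3.533/1.591.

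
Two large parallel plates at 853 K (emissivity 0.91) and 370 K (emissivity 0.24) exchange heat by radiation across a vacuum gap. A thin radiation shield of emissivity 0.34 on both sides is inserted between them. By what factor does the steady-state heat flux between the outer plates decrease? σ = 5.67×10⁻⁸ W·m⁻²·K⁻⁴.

factor ≈ 2.14

Without shield: q₀ = σΔ(T⁴)/(1/ε₁+1/ε₂−1) with denominator 4.266.
With shield the two gaps are in series; the resistances add: (1/ε₁+1/ε_s−1)+(1/ε_s+1/ε₂−1) = 3.040+6.108 = 9.148.
Heat-flux ratio q₀/q = 9.148/4.266.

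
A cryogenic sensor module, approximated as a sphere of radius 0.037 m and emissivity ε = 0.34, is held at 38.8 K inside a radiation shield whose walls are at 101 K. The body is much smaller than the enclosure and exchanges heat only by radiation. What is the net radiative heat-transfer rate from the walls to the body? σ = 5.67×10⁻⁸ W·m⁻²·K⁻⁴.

For a small grey body in a large enclosure: P_net = εσA(T_body⁴ − T_wall⁴).
A = 4πr² = 0.01720 m²; T_body⁴ − T_wall⁴ = 2.266×10⁶ − 1.041×10⁸ = -1.018×10⁸ K⁴.
|P_net| = 0.34·5.67×10⁻⁸·0.01720·1.018×10⁸.

P_net ≈ 0.0338 W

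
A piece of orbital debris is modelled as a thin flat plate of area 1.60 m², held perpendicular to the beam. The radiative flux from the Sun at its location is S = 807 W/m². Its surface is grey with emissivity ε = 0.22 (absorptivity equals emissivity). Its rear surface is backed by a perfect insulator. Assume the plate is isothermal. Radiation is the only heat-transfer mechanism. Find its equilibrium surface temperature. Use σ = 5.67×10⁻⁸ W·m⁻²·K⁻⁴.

T ≈ 345 K

At equilibrium, absorbed power = emitted power.
Absorbing cross-section = A = 1.600 m²; emitting surface = A = 1.600 m² (ratio 1).
εS·A_cross = εσ·A_surf·T⁴  ⇒  T⁴ = S/(1σ)   (ε cancels).
T⁴ = 807/(1·5.67×10⁻⁸) = 1.423×10¹⁰ K⁴.
T = (1.423×10¹⁰)^(1/4).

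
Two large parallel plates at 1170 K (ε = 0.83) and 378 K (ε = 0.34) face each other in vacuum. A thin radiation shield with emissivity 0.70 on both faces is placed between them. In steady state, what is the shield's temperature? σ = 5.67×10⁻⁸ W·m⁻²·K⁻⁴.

In steady state the net flux on the hot side equals that on the cold side.
σ(T₁⁴−T_s⁴)/D₁ = σ(T_s⁴−T₂⁴)/D₂, with D₁ = 1/ε₁+1/ε_s−1 = 1.633, D₂ = 1/ε_s+1/ε₂−1 = 3.370.
Solve for T_s⁴: T_s⁴ = (D₂·T₁⁴ + D₁·T₂⁴)/(D₁+D₂) = 1.269×10¹² K⁴.

T_s ≈ 1060 K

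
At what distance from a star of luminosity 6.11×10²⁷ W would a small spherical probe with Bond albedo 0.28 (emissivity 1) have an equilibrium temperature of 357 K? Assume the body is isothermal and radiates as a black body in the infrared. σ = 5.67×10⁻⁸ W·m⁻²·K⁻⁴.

For an isothermal black-emitting sphere, (1−a)S·πr² = σ·4πr²·T⁴ ⇒ S = 4σT⁴/(1−a).
S = 4·5.67×10⁻⁸·(357)⁴/0.720 = 5117 W/m².
Flux falls as S = L/(4πd²), so d = √(L/(4πS)) = √(6.11×10²⁷/(4π·5117)).

d ≈ 3.08×10¹¹ m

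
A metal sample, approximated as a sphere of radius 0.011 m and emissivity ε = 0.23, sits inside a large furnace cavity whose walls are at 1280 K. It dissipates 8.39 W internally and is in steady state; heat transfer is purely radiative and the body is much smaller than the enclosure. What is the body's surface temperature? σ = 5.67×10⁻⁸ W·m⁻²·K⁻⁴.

For a small grey body in a large enclosure, net radiated power = εσA(T⁴ − T_w⁴).
Steady state: P = εσA(T⁴ − T_w⁴) with A = 4πr² = 0.001521 m².
T⁴ = P/(εσA) + T_w⁴ = 8.39/(0.23·5.67×10⁻⁸·0.001521) + (1280)⁴
    = 4.231×10¹¹ + 2.684×10¹² = 3.107×10¹² K⁴.

T ≈ 1330 K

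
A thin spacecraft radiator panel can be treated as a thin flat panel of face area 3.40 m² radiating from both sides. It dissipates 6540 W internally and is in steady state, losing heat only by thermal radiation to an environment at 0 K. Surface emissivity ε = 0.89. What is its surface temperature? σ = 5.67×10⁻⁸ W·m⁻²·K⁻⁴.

T ≈ 372 K

Steady state: internal power = radiated power, P = εσA T⁴.
Radiating area A = 2·3.40 = 6.800 m².
T⁴ = P/(εσA) = 6540/(0.89·5.67×10⁻⁸·6.800) = 1.906×10¹⁰ K⁴.
T = (1.906×10¹⁰)^(1/4).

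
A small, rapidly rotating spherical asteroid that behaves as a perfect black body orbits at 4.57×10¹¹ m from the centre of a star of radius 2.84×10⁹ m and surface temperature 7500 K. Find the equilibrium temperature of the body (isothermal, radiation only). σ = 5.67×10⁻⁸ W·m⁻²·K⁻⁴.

The star's surface emits σT_*⁴; at distance d the flux is S = σT_*⁴(R_*/d)².
S = 5.67×10⁻⁸·(7500)⁴·(2.84×10⁹/4.57×10¹¹)² = 6928 W/m².
For an isothermal sphere T⁴ = (1−a)S/(4σ) = 3.055×10¹⁰ K⁴.

T ≈ 418 K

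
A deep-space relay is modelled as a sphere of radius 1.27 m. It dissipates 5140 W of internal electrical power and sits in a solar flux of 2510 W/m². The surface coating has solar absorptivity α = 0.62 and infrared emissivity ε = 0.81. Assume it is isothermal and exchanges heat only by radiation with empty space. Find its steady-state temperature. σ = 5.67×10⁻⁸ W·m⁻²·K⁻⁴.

At steady state, absorbed solar power + internal power = radiated power.
Absorbed: α·S·A_cross = 0.62·2510·5.067 = 7885 W (cross-section πr²).
Total input = 7885 + 5140 = 13030 W.
Radiated: εσ·A_surf·T⁴ with A_surf = 4πr² = 20.27 m².
T⁴ = 13030/(0.81·5.67×10⁻⁸·20.27) = 1.399×10¹⁰ K⁴.

T ≈ 344 K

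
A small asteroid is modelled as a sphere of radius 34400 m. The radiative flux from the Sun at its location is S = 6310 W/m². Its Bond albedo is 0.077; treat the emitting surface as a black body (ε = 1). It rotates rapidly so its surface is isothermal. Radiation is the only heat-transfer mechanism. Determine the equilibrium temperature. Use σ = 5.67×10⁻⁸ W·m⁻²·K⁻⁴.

T ≈ 400 K

At equilibrium, absorbed power = emitted power.
Absorbing cross-section = πr² = 3.718×10⁹ m²; emitting surface = 4πr² = 1.487×10¹⁰ m² (ratio 4).
(1−a)S·A_cross = εσ·A_surf·T⁴  ⇒  T⁴ = (1−a)S/(4σ).
T⁴ = 0.923·6310/(4·5.67×10⁻⁸) = 2.568×10¹⁰ K⁴.
T = (2.568×10¹⁰)^(1/4).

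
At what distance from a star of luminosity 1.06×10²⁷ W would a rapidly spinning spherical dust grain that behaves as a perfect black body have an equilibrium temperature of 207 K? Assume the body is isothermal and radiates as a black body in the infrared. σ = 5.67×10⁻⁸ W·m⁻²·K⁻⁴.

d ≈ 4.50×10¹¹ m

For an isothermal black-emitting sphere, (1−a)S·πr² = σ·4πr²·T⁴ ⇒ S = 4σT⁴/(1−a).
S = 4·5.67×10⁻⁸·(207)⁴/1.00 = 416.4 W/m².
Flux falls as S = L/(4πd²), so d = √(L/(4πS)) = √(1.06×10²⁷/(4π·416.4)).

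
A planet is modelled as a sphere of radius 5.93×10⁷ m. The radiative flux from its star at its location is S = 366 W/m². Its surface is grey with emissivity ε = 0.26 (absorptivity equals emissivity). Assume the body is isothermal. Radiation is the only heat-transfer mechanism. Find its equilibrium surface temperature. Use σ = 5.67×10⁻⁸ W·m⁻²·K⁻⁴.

At equilibrium, absorbed power = emitted power.
Absorbing cross-section = πr² = 1.105×10¹⁶ m²; emitting surface = 4πr² = 4.419×10¹⁶ m² (ratio 4).
εS·A_cross = εσ·A_surf·T⁴  ⇒  T⁴ = S/(4σ)   (ε cancels).
T⁴ = 366/(4·5.67×10⁻⁸) = 1.614×10⁹ K⁴.
T = (1.614×10⁹)^(1/4).

T ≈ 200 K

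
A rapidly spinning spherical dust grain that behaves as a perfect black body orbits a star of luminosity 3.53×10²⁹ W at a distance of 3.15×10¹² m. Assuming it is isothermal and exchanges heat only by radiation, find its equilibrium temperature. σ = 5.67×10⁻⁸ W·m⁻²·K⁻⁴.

T ≈ 334 K

First find the stellar flux at distance d: S = L/(4πd²) = 3.53×10²⁹/(4π·(3.15×10¹²)²) = 2831 W/m².
For an isothermal sphere, absorbed (1−a)S·πr² = emitted σ·4πr²·T⁴, so T⁴ = (1−a)S/(4σ).
T⁴ = 1.00·2831/(4·5.67×10⁻⁸) = 1.248×10¹⁰ K⁴.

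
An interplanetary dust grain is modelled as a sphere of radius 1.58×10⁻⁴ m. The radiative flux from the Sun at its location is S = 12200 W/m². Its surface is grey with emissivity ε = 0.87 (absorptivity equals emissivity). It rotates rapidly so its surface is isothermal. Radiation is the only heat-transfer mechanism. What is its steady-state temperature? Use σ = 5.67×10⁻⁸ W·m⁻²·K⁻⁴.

At equilibrium, absorbed power = emitted power.
Absorbing cross-section = πr² = 7.843×10⁻⁸ m²; emitting surface = 4πr² = 3.137×10⁻⁷ m² (ratio 4).
εS·A_cross = εσ·A_surf·T⁴  ⇒  T⁴ = S/(4σ)   (ε cancels).
T⁴ = 12200/(4·5.67×10⁻⁸) = 5.379×10¹⁰ K⁴.
T = (5.379×10¹⁰)^(1/4).

T ≈ 482 K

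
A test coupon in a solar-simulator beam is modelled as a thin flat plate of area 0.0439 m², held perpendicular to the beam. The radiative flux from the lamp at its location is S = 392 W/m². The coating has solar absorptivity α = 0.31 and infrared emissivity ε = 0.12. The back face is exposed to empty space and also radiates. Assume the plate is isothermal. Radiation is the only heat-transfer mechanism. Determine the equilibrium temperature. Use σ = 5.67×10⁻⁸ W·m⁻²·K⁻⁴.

At equilibrium, absorbed power = emitted power.
Absorbing cross-section = A = 0.04390 m²; emitting surface = 2A = 0.08780 m² (ratio 2).
αS·A_cross = εσ·A_surf·T⁴  ⇒  T⁴ = αS/(ε·2σ).
T⁴ = 0.310·392/(0.12·2·5.67×10⁻⁸) = 8.930×10⁹ K⁴.
T = (8.930×10⁹)^(1/4).

T ≈ 307 K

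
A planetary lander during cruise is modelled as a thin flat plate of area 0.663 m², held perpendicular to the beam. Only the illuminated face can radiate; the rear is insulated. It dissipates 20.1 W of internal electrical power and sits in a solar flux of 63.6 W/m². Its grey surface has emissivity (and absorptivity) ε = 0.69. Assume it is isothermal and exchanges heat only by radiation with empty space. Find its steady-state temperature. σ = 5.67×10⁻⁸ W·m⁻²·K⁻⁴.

At steady state, absorbed solar power + internal power = radiated power.
Absorbed: α·S·A_cross = 0.69·63.6·0.6630 = 29.10 W (cross-section A).
Total input = 29.10 + 20.1 = 49.20 W.
Radiated: εσ·A_surf·T⁴ with A_surf = A = 0.6630 m².
T⁴ = 49.20/(0.69·5.67×10⁻⁸·0.6630) = 1.897×10⁹ K⁴.

T ≈ 209 K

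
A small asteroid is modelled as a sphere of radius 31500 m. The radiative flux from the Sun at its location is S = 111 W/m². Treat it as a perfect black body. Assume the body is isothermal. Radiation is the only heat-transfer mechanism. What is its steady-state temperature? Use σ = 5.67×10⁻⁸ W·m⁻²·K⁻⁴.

T ≈ 149 K

At equilibrium, absorbed power = emitted power.
Absorbing cross-section = πr² = 3.117×10⁹ m²; emitting surface = 4πr² = 1.247×10¹⁰ m² (ratio 4).
S·A_cross = εσ·A_surf·T⁴  ⇒  T⁴ = S/(4σ).
T⁴ = 1.00·111/(4·5.67×10⁻⁸) = 4.894×10⁸ K⁴.
T = (4.894×10⁸)^(1/4).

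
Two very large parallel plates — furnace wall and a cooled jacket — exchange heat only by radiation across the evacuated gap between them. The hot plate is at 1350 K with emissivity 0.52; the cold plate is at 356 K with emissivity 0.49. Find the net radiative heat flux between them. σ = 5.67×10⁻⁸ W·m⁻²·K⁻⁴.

For two infinite grey parallel plates, q = σ(T₁⁴ − T₂⁴)/(1/ε₁ + 1/ε₂ − 1).
T₁⁴ − T₂⁴ = 3.322×10¹² − 1.606×10¹⁰ = 3.305×10¹² K⁴.
1/ε₁ + 1/ε₂ − 1 = 1.923 + 2.041 − 1 = 2.964.
q = 5.67×10⁻⁸ × 3.305×10¹² / 2.964.

q ≈ 63200 W/m²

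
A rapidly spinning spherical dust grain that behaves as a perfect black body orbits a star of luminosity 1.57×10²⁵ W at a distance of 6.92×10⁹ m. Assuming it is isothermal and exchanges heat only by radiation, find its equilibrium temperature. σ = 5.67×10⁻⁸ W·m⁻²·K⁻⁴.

T ≈ 582 K

First find the stellar flux at distance d: S = L/(4πd²) = 1.57×10²⁵/(4π·(6.92×10⁹)²) = 26090 W/m².
For an isothermal sphere, absorbed (1−a)S·πr² = emitted σ·4πr²·T⁴, so T⁴ = (1−a)S/(4σ).
T⁴ = 1.00·26090/(4·5.67×10⁻⁸) = 1.150×10¹¹ K⁴.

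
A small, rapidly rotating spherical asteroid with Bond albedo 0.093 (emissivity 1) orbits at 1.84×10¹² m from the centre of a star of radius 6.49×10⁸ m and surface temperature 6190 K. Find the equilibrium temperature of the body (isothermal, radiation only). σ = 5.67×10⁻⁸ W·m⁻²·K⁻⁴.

The star's surface emits σT_*⁴; at distance d the flux is S = σT_*⁴(R_*/d)².
S = 5.67×10⁻⁸·(6190)⁴·(6.49×10⁸/1.84×10¹²)² = 10.36 W/m².
For an isothermal sphere T⁴ = (1−a)S/(4σ) = 4.142×10⁷ K⁴.

T ≈ 80.2 K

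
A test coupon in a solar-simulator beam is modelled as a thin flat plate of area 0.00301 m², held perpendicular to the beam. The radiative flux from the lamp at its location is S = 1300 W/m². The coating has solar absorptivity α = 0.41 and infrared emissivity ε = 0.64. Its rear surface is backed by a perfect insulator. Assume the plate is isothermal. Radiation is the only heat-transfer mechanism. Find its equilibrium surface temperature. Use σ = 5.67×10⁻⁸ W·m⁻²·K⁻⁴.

At equilibrium, absorbed power = emitted power.
Absorbing cross-section = A = 0.003010 m²; emitting surface = A = 0.003010 m² (ratio 1).
αS·A_cross = εσ·A_surf·T⁴  ⇒  T⁴ = αS/(ε·1σ).
T⁴ = 0.410·1300/(0.64·1·5.67×10⁻⁸) = 1.469×10¹⁰ K⁴.
T = (1.469×10¹⁰)^(1/4).

T ≈ 348 K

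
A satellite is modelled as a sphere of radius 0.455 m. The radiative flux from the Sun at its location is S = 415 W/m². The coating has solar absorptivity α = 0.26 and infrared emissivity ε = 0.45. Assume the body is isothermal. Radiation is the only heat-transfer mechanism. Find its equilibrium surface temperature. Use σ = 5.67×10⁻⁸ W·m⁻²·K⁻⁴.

T ≈ 180 K

At equilibrium, absorbed power = emitted power.
Absorbing cross-section = πr² = 0.6504 m²; emitting surface = 4πr² = 2.602 m² (ratio 4).
αS·A_cross = εσ·A_surf·T⁴  ⇒  T⁴ = αS/(ε·4σ).
T⁴ = 0.260·415/(0.45·4·5.67×10⁻⁸) = 1.057×10⁹ K⁴.
T = (1.057×10⁹)^(1/4).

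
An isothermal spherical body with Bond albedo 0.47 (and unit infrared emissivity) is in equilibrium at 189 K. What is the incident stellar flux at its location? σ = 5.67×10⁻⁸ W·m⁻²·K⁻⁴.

(1−a)S·πr² = σ·4πr²·T⁴ ⇒ S = 4σT⁴/(1−a).
S = 4·5.67×10⁻⁸·1.276×10⁹/0.530.

S ≈ 546 W/m²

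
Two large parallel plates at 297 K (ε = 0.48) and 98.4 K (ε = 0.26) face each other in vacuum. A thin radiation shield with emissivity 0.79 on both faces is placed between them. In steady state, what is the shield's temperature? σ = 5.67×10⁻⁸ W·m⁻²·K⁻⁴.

In steady state the net flux on the hot side equals that on the cold side.
σ(T₁⁴−T_s⁴)/D₁ = σ(T_s⁴−T₂⁴)/D₂, with D₁ = 1/ε₁+1/ε_s−1 = 2.349, D₂ = 1/ε_s+1/ε₂−1 = 4.112.
Solve for T_s⁴: T_s⁴ = (D₂·T₁⁴ + D₁·T₂⁴)/(D₁+D₂) = 4.986×10⁹ K⁴.

T_s ≈ 266 K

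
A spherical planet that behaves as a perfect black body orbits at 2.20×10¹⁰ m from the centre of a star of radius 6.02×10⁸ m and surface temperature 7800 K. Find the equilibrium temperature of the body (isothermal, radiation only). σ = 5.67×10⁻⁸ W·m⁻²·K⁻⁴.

T ≈ 912 K

The star's surface emits σT_*⁴; at distance d the flux is S = σT_*⁴(R_*/d)².
S = 5.67×10⁻⁸·(7800)⁴·(6.02×10⁸/2.20×10¹⁰)² = 1.571×10⁵ W/m².
For an isothermal sphere T⁴ = (1−a)S/(4σ) = 6.929×10¹¹ K⁴.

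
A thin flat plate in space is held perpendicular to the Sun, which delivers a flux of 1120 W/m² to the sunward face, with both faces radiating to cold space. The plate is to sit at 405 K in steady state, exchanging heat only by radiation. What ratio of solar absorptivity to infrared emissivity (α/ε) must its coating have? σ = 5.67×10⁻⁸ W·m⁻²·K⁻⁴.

Balance: αS·A = εσ·2A·T⁴ ⇒ α/ε = 2σT⁴/S.
α/ε = 2·5.67×10⁻⁸·(405)⁴/1120 = 2·5.67×10⁻⁸·2.690×10¹⁰/1120.

α/ε ≈ 2.72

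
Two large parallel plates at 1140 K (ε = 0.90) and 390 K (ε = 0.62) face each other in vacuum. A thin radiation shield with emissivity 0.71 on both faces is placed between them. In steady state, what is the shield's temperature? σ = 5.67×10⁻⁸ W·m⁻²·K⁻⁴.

In steady state the net flux on the hot side equals that on the cold side.
σ(T₁⁴−T_s⁴)/D₁ = σ(T_s⁴−T₂⁴)/D₂, with D₁ = 1/ε₁+1/ε_s−1 = 1.520, D₂ = 1/ε_s+1/ε₂−1 = 2.021.
Solve for T_s⁴: T_s⁴ = (D₂·T₁⁴ + D₁·T₂⁴)/(D₁+D₂) = 9.741×10¹¹ K⁴.

T_s ≈ 993 K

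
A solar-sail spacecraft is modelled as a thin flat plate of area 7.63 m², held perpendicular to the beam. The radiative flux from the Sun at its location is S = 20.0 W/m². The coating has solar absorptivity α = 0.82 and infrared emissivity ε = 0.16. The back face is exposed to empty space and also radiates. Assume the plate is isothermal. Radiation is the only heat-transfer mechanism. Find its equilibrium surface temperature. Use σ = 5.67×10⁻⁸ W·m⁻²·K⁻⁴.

At equilibrium, absorbed power = emitted power.
Absorbing cross-section = A = 7.630 m²; emitting surface = 2A = 15.26 m² (ratio 2).
αS·A_cross = εσ·A_surf·T⁴  ⇒  T⁴ = αS/(ε·2σ).
T⁴ = 0.820·20.0/(0.16·2·5.67×10⁻⁸) = 9.039×10⁸ K⁴.
T = (9.039×10⁸)^(1/4).

T ≈ 173 K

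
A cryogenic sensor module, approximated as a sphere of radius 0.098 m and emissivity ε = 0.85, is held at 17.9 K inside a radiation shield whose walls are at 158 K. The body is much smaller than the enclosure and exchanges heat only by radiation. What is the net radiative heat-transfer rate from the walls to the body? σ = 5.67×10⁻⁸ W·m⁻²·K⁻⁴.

For a small grey body in a large enclosure: P_net = εσA(T_body⁴ − T_wall⁴).
A = 4πr² = 0.1207 m²; T_body⁴ − T_wall⁴ = 1.027×10⁵ − 6.232×10⁸ = -6.231×10⁸ K⁴.
|P_net| = 0.85·5.67×10⁻⁸·0.1207·6.231×10⁸.

P_net ≈ 3.62 W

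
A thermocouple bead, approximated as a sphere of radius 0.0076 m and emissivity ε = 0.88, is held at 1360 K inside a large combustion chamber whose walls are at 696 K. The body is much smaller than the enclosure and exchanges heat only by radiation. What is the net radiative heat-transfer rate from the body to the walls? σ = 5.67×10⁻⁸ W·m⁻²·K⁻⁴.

For a small grey body in a large enclosure: P_net = εσA(T_body⁴ − T_wall⁴).
A = 4πr² = 7.258×10⁻⁴ m²; T_body⁴ − T_wall⁴ = 3.421×10¹² − 2.347×10¹¹ = 3.186×10¹² K⁴.
|P_net| = 0.88·5.67×10⁻⁸·7.258×10⁻⁴·3.186×10¹².

P_net ≈ 115 W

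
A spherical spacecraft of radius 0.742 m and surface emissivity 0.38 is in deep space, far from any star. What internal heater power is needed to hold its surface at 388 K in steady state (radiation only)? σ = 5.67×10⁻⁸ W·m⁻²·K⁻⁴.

P = εσ·4πr²·T⁴.
4πr² = 6.919 m²; T⁴ = 2.266×10¹⁰ K⁴.
P = 0.38·5.67×10⁻⁸·6.919·2.266×10¹⁰.

P ≈ 3380 W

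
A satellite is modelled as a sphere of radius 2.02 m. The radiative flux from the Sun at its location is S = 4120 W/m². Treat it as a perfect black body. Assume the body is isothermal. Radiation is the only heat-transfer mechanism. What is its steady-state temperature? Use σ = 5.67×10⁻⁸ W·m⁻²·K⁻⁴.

At equilibrium, absorbed power = emitted power.
Absorbing cross-section = πr² = 12.82 m²; emitting surface = 4πr² = 51.28 m² (ratio 4).
S·A_cross = εσ·A_surf·T⁴  ⇒  T⁴ = S/(4σ).
T⁴ = 1.00·4120/(4·5.67×10⁻⁸) = 1.817×10¹⁰ K⁴.
T = (1.817×10¹⁰)^(1/4).

T ≈ 367 K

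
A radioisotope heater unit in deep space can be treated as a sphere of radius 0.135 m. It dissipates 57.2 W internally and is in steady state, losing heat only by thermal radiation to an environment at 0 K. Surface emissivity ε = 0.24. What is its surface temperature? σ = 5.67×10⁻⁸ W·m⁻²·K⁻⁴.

T ≈ 368 K

Steady state: internal power = radiated power, P = εσA T⁴.
Radiating area A = 4πr² = 0.2290 m².
T⁴ = P/(εσA) = 57.2/(0.24·5.67×10⁻⁸·0.2290) = 1.835×10¹⁰ K⁴.
T = (1.835×10¹⁰)^(1/4).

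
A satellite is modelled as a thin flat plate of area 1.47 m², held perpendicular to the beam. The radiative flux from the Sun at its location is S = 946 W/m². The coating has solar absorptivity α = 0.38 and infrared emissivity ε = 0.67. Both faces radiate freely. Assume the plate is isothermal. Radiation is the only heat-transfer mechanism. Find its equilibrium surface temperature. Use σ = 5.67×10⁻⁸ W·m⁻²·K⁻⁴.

At equilibrium, absorbed power = emitted power.
Absorbing cross-section = A = 1.470 m²; emitting surface = 2A = 2.940 m² (ratio 2).
αS·A_cross = εσ·A_surf·T⁴  ⇒  T⁴ = αS/(ε·2σ).
T⁴ = 0.380·946/(0.67·2·5.67×10⁻⁸) = 4.731×10⁹ K⁴.
T = (4.731×10⁹)^(1/4).

T ≈ 262 K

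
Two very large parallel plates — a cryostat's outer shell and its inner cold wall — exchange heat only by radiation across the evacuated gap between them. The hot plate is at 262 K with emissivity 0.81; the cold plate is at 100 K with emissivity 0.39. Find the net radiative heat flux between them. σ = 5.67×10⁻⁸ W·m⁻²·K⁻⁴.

q ≈ 93.4 W/m²

For two infinite grey parallel plates, q = σ(T₁⁴ − T₂⁴)/(1/ε₁ + 1/ε₂ − 1).
T₁⁴ − T₂⁴ = 4.712×10⁹ − 1.000×10⁸ = 4.612×10⁹ K⁴.
1/ε₁ + 1/ε₂ − 1 = 1.235 + 2.564 − 1 = 2.799.
q = 5.67×10⁻⁸ × 4.612×10⁹ / 2.799.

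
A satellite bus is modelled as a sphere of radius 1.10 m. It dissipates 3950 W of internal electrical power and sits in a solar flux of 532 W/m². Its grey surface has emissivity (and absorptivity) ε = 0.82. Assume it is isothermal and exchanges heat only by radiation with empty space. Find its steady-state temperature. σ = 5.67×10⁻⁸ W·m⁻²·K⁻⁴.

At steady state, absorbed solar power + internal power = radiated power.
Absorbed: α·S·A_cross = 0.82·532·3.801 = 1658 W (cross-section πr²).
Total input = 1658 + 3950 = 5608 W.
Radiated: εσ·A_surf·T⁴ with A_surf = 4πr² = 15.21 m².
T⁴ = 5608/(0.82·5.67×10⁻⁸·15.21) = 7.933×10⁹ K⁴.

T ≈ 298 K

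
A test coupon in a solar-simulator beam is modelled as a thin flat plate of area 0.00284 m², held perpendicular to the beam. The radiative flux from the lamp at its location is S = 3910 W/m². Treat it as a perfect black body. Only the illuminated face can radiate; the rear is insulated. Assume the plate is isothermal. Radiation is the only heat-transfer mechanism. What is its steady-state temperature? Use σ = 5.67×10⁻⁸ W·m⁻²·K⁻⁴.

T ≈ 512 K

At equilibrium, absorbed power = emitted power.
Absorbing cross-section = A = 0.002840 m²; emitting surface = A = 0.002840 m² (ratio 1).
S·A_cross = εσ·A_surf·T⁴  ⇒  T⁴ = S/(1σ).
T⁴ = 1.00·3910/(1·5.67×10⁻⁸) = 6.896×10¹⁰ K⁴.
T = (6.896×10¹⁰)^(1/4).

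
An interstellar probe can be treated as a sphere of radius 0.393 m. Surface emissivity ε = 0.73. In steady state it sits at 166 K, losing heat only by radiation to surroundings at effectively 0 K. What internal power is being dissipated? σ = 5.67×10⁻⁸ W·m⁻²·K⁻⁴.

Steady state: P = εσA T⁴.
A = 4πr² = 1.941 m²; T⁴ = (166)⁴ = 7.593×10⁸ K⁴.
P = 0.73 × 5.67×10⁻⁸ × 1.941 × 7.593×10⁸.

P ≈ 61.0 W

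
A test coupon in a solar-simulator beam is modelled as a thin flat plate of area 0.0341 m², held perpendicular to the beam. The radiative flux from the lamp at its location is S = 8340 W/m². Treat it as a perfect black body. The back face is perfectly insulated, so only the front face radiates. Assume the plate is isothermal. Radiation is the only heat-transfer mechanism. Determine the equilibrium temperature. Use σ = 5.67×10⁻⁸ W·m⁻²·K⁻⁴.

T ≈ 619 K

At equilibrium, absorbed power = emitted power.
Absorbing cross-section = A = 0.03410 m²; emitting surface = A = 0.03410 m² (ratio 1).
S·A_cross = εσ·A_surf·T⁴  ⇒  T⁴ = S/(1σ).
T⁴ = 1.00·8340/(1·5.67×10⁻⁸) = 1.471×10¹¹ K⁴.
T = (1.471×10¹¹)^(1/4).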